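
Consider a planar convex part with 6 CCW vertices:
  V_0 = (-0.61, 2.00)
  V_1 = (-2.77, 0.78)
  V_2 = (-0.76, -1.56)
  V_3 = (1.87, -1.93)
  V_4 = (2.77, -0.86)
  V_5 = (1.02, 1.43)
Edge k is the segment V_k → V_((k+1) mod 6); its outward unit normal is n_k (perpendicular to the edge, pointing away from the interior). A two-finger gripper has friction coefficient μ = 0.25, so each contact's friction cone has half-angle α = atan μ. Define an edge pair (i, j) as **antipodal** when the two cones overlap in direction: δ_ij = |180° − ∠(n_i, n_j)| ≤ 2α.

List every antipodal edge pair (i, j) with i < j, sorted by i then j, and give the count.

count = 3; pairs: (0,3), (1,4), (2,5)

α = atan 0.25 = 14.04°;  2α = 28.07°
n_0 = (-0.4918, +0.8707)
n_1 = (-0.7586, -0.6516)
n_2 = (-0.1393, -0.9902)
n_3 = (+0.7653, -0.6437)
n_4 = (+0.7946, +0.6072)
n_5 = (+0.3301, +0.9439)
  (0,1): δ = 78.80°  ·
  (0,2): δ = 37.47°  ·
  (0,3): δ = 20.47°  ✓
  (0,4): δ = 97.93°  ·
  (0,5): δ = 131.27°  ·
  (1,2): δ = 138.67°  ·
  (1,3): δ = 80.73°  ·
  (1,4): δ = 3.27°  ✓
  (1,5): δ = 30.06°  ·
  (2,3): δ = 122.06°  ·
  (2,4): δ = 44.61°  ·
  (2,5): δ = 11.27°  ✓
  (3,4): δ = 102.55°  ·
  (3,5): δ = 69.21°  ·
  (4,5): δ = 146.66°  ·
antipodal pairs: 3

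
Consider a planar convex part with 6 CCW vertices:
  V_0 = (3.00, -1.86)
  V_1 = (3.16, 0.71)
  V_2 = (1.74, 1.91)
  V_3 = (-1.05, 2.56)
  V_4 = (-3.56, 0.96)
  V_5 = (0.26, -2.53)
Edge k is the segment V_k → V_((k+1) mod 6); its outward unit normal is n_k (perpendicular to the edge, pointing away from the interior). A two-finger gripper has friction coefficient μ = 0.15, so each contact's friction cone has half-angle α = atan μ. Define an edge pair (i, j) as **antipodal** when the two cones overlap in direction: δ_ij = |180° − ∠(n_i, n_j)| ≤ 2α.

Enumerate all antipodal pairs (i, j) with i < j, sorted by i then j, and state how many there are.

α = atan 0.15 = 8.53°;  2α = 17.06°
n_0 = (+0.9981, -0.0621)
n_1 = (+0.6455, +0.7638)
n_2 = (+0.2269, +0.9739)
n_3 = (-0.5375, +0.8432)
n_4 = (-0.6745, -0.7383)
n_5 = (+0.2375, -0.9714)
  (0,1): δ = 126.64°  ·
  (0,2): δ = 99.55°  ·
  (0,3): δ = 53.92°  ·
  (0,4): δ = 51.15°  ·
  (0,5): δ = 107.30°  ·
  (1,2): δ = 152.91°  ·
  (1,3): δ = 107.28°  ·
  (1,4): δ = 2.22°  ✓
  (1,5): δ = 53.94°  ·
  (2,3): δ = 134.37°  ·
  (2,4): δ = 29.30°  ·
  (2,5): δ = 26.86°  ·
  (3,4): δ = 74.93°  ·
  (3,5): δ = 18.77°  ·
  (4,5): δ = 123.84°  ·
antipodal pairs: 1

count = 1; pairs: (1,4)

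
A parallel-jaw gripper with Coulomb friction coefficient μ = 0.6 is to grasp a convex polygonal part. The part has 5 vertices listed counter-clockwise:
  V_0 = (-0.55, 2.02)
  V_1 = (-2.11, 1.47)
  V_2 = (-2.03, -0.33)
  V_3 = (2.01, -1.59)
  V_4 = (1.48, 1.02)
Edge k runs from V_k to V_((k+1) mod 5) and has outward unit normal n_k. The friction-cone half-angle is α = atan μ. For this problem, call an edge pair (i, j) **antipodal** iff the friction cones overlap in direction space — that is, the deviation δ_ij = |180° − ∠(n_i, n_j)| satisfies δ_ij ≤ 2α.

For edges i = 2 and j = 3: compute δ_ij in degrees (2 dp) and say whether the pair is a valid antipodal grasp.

α = atan 0.6 = 30.96°;  2α = 61.93°
edge 2: e_2 = (+4.04, -1.26);  n_2 = (-0.2977, -0.9546)
edge 3: e_3 = (-0.53, +2.61);  n_3 = (+0.9800, +0.1990)
∠(n_2, n_3) = 118.80°
δ = |180° − 118.80°| = 61.20°
61.20° ≤ 2α = 61.93°  →  valid

δ = 61.20°, valid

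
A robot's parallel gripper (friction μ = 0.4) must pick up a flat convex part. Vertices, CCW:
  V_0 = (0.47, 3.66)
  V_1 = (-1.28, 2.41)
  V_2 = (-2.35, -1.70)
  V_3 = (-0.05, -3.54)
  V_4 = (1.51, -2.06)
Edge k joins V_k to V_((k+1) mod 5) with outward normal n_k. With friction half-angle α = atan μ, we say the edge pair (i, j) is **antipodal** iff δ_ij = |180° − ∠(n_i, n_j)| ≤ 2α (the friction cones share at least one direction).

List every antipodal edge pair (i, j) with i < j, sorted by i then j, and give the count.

count = 4; pairs: (0,3), (1,3), (1,4), (2,4)

α = atan 0.4 = 21.80°;  2α = 43.60°
n_0 = (-0.5812, +0.8137)
n_1 = (-0.9677, +0.2519)
n_2 = (-0.6247, -0.7809)
n_3 = (+0.6883, -0.7255)
n_4 = (+0.9839, +0.1789)
  (0,1): δ = 140.13°  ·
  (0,2): δ = 74.20°  ·
  (0,3): δ = 7.95°  ✓
  (0,4): δ = 64.77°  ·
  (1,2): δ = 114.07°  ·
  (1,3): δ = 31.91°  ✓
  (1,4): δ = 24.90°  ✓
  (2,3): δ = 97.85°  ·
  (2,4): δ = 41.04°  ✓
  (3,4): δ = 123.19°  ·
antipodal pairs: 4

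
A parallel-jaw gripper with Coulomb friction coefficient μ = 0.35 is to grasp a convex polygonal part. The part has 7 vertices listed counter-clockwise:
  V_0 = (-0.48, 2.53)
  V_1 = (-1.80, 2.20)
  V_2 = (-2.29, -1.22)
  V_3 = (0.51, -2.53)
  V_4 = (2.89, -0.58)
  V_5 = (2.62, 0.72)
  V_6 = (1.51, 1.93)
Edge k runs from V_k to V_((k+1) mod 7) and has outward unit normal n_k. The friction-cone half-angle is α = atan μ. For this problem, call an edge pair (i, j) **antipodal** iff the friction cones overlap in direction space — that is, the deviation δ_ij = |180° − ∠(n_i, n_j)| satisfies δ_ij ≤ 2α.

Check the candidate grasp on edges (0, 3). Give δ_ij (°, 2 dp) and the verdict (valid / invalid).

α = atan 0.35 = 19.29°;  2α = 38.58°
edge 0: e_0 = (-1.32, -0.33);  n_0 = (-0.2425, +0.9701)
edge 3: e_3 = (+2.38, +1.95);  n_3 = (+0.6338, -0.7735)
∠(n_0, n_3) = 154.71°
δ = |180° − 154.71°| = 25.29°
25.29° ≤ 2α = 38.58°  →  valid

δ = 25.29°, valid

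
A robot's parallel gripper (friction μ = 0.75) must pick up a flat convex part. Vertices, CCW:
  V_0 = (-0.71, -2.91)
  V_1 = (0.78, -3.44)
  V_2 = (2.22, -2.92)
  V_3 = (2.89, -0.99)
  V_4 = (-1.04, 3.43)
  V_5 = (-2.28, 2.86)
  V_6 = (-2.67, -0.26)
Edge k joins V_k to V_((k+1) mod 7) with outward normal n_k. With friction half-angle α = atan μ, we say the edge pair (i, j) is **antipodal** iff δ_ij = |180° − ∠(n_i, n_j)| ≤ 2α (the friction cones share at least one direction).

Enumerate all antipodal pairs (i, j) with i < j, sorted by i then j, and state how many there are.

count = 10; pairs: (0,3), (0,4), (1,3), (1,4), (1,5), (2,4), (2,5), (2,6), (3,5), (3,6)

α = atan 0.75 = 36.87°;  2α = 73.74°
n_0 = (-0.3351, -0.9422)
n_1 = (+0.3396, -0.9406)
n_2 = (+0.9447, -0.3280)
n_3 = (+0.7473, +0.6645)
n_4 = (-0.4177, +0.9086)
n_5 = (-0.9923, +0.1240)
n_6 = (-0.8040, -0.5946)
  (0,1): δ = 140.56°  ·
  (0,2): δ = 89.56°  ·
  (0,3): δ = 28.78°  ✓
  (0,4): δ = 44.27°  ✓
  (0,5): δ = 102.46°  ·
  (0,6): δ = 146.07°  ·
  (1,2): δ = 129.00°  ·
  (1,3): δ = 68.21°  ✓
  (1,4): δ = 4.83°  ✓
  (1,5): δ = 63.02°  ✓
  (1,6): δ = 106.63°  ·
  (2,3): δ = 119.21°  ·
  (2,4): δ = 46.17°  ✓
  (2,5): δ = 12.02°  ✓
  (2,6): δ = 55.63°  ✓
  (3,4): δ = 106.95°  ·
  (3,5): δ = 48.77°  ✓
  (3,6): δ = 5.15°  ✓
  (4,5): δ = 121.81°  ·
  (4,6): δ = 78.20°  ·
  (5,6): δ = 136.39°  ·
antipodal pairs: 10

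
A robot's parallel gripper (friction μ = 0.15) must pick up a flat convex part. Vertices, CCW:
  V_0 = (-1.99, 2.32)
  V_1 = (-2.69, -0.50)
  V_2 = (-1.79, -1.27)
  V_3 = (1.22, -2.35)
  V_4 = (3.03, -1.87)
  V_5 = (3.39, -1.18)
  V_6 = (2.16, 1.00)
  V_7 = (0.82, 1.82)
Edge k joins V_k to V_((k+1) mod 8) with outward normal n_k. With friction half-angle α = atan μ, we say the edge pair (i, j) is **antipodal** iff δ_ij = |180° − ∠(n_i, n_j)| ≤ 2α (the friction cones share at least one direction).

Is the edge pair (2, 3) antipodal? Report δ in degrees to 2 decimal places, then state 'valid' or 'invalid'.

α = atan 0.15 = 8.53°;  2α = 17.06°
edge 2: e_2 = (+3.01, -1.08);  n_2 = (-0.3377, -0.9412)
edge 3: e_3 = (+1.81, +0.48);  n_3 = (+0.2563, -0.9666)
∠(n_2, n_3) = 34.59°
δ = |180° − 34.59°| = 145.41°
145.41° > 2α = 17.06°  →  invalid

δ = 145.41°, invalid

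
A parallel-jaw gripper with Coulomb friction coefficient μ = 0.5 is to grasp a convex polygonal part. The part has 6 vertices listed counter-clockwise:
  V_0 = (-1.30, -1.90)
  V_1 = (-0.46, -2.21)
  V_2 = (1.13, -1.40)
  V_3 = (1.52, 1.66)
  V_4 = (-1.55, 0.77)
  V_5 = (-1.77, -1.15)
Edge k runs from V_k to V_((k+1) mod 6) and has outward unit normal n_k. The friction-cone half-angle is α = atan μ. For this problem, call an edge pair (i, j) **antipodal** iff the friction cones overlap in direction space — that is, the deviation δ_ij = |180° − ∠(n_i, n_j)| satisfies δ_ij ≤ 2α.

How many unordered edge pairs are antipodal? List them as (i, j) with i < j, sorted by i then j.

count = 4; pairs: (0,3), (1,3), (2,4), (2,5)

α = atan 0.5 = 26.57°;  2α = 53.13°
n_0 = (-0.3462, -0.9382)
n_1 = (+0.4539, -0.8910)
n_2 = (+0.9920, -0.1264)
n_3 = (-0.2784, +0.9605)
n_4 = (-0.9935, +0.1138)
n_5 = (-0.8474, -0.5310)
  (0,1): δ = 132.75°  ·
  (0,2): δ = 77.01°  ·
  (0,3): δ = 36.42°  ✓
  (0,4): δ = 103.72°  ·
  (0,5): δ = 142.33°  ·
  (1,2): δ = 124.26°  ·
  (1,3): δ = 10.83°  ✓
  (1,4): δ = 56.47°  ·
  (1,5): δ = 95.08°  ·
  (2,3): δ = 66.57°  ·
  (2,4): δ = 0.73°  ✓
  (2,5): δ = 39.34°  ✓
  (3,4): δ = 112.70°  ·
  (3,5): δ = 74.09°  ·
  (4,5): δ = 141.39°  ·
antipodal pairs: 4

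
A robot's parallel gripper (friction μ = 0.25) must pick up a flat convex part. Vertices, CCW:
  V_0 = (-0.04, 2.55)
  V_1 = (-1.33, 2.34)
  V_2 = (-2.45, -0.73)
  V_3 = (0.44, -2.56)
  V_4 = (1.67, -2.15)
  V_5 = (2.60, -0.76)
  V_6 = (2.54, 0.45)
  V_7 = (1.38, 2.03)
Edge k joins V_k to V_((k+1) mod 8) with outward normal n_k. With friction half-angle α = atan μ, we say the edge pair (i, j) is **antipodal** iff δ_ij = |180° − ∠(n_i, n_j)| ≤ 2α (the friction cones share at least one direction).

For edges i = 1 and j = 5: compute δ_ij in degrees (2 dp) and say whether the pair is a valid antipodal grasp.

δ = 22.88°, valid

α = atan 0.25 = 14.04°;  2α = 28.07°
edge 1: e_1 = (-1.12, -3.07);  n_1 = (-0.9394, +0.3427)
edge 5: e_5 = (-0.06, +1.21);  n_5 = (+0.9988, +0.0495)
∠(n_1, n_5) = 157.12°
δ = |180° − 157.12°| = 22.88°
22.88° ≤ 2α = 28.07°  →  valid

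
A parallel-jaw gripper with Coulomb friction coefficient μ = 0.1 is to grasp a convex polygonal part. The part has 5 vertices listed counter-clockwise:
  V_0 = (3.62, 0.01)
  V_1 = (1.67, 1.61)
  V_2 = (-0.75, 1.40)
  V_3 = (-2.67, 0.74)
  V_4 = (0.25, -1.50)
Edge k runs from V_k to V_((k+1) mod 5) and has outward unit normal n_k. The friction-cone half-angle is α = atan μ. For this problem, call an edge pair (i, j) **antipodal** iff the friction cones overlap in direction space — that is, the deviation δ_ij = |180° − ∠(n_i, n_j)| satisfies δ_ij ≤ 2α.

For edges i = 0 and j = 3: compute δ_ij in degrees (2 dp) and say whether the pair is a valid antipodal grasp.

α = atan 0.1 = 5.71°;  2α = 11.42°
edge 0: e_0 = (-1.95, +1.60);  n_0 = (+0.6343, +0.7731)
edge 3: e_3 = (+2.92, -2.24);  n_3 = (-0.6087, -0.7934)
∠(n_0, n_3) = 178.12°
δ = |180° − 178.12°| = 1.88°
1.88° ≤ 2α = 11.42°  →  valid

δ = 1.88°, valid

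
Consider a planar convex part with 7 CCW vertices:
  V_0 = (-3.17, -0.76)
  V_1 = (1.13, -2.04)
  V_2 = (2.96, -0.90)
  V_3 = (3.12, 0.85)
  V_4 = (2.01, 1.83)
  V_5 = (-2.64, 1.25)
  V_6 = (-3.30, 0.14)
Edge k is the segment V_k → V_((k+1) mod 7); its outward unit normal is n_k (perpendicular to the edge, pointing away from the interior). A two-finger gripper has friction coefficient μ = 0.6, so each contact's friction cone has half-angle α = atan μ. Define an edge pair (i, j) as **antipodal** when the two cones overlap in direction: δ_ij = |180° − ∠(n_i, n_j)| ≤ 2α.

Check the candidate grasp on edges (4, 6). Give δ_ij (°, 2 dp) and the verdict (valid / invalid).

δ = 88.89°, invalid

α = atan 0.6 = 30.96°;  2α = 61.93°
edge 4: e_4 = (-4.65, -0.58);  n_4 = (-0.1238, +0.9923)
edge 6: e_6 = (+0.13, -0.90);  n_6 = (-0.9897, -0.1430)
∠(n_4, n_6) = 91.11°
δ = |180° − 91.11°| = 88.89°
88.89° > 2α = 61.93°  →  invalid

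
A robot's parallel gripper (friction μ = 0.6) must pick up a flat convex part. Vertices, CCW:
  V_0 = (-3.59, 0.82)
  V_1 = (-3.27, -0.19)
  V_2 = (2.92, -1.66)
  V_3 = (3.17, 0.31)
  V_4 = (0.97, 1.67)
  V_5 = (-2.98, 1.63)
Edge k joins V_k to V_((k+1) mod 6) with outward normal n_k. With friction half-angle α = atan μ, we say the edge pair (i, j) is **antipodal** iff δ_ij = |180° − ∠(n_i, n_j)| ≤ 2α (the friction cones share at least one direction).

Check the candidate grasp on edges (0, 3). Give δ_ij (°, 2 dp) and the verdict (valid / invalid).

δ = 40.70°, valid

α = atan 0.6 = 30.96°;  2α = 61.93°
edge 0: e_0 = (+0.32, -1.01);  n_0 = (-0.9533, -0.3020)
edge 3: e_3 = (-2.20, +1.36);  n_3 = (+0.5258, +0.8506)
∠(n_0, n_3) = 139.30°
δ = |180° − 139.30°| = 40.70°
40.70° ≤ 2α = 61.93°  →  valid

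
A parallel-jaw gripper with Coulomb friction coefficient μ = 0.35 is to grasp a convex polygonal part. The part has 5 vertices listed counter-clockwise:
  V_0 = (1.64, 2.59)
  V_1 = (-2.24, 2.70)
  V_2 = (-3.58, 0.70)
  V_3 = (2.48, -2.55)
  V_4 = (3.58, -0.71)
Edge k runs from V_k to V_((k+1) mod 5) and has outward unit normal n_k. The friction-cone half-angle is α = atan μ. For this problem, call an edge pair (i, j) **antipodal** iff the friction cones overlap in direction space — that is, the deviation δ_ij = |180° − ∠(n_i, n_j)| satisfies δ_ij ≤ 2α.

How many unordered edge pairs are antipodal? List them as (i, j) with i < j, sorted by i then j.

α = atan 0.35 = 19.29°;  2α = 38.58°
n_0 = (+0.0283, +0.9996)
n_1 = (-0.8308, +0.5566)
n_2 = (-0.4726, -0.8813)
n_3 = (+0.8583, -0.5131)
n_4 = (+0.8621, +0.5068)
  (0,1): δ = 122.20°  ·
  (0,2): δ = 26.58°  ✓
  (0,3): δ = 60.75°  ·
  (0,4): δ = 122.07°  ·
  (1,2): δ = 84.38°  ·
  (1,3): δ = 2.95°  ✓
  (1,4): δ = 64.27°  ·
  (2,3): δ = 92.67°  ·
  (2,4): δ = 31.34°  ✓
  (3,4): δ = 118.68°  ·
antipodal pairs: 3

count = 3; pairs: (0,2), (1,3), (2,4)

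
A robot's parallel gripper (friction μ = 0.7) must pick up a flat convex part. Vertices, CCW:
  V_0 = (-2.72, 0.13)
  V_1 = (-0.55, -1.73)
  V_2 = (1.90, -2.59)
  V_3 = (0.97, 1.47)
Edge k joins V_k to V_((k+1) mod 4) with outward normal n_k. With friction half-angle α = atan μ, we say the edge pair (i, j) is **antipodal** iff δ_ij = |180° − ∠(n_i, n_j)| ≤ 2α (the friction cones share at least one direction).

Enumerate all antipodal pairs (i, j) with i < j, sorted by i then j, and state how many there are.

α = atan 0.7 = 34.99°;  2α = 69.98°
n_0 = (-0.6508, -0.7593)
n_1 = (-0.3312, -0.9436)
n_2 = (+0.9748, +0.2233)
n_3 = (-0.3413, +0.9399)
  (0,1): δ = 158.74°  ·
  (0,2): δ = 36.50°  ✓
  (0,3): δ = 60.56°  ✓
  (1,2): δ = 57.76°  ✓
  (1,3): δ = 39.30°  ✓
  (2,3): δ = 82.94°  ·
antipodal pairs: 4

count = 4; pairs: (0,2), (0,3), (1,2), (1,3)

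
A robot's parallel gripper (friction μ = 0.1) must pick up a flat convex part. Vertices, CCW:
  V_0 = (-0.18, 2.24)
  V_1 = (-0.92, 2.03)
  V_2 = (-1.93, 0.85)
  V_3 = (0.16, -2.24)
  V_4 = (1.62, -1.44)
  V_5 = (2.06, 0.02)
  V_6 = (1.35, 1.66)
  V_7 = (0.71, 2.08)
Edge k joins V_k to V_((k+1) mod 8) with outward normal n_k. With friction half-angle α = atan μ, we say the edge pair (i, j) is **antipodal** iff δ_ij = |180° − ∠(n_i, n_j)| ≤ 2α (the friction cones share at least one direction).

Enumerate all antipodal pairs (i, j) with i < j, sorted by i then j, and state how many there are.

α = atan 0.1 = 5.71°;  2α = 11.42°
n_0 = (-0.2730, +0.9620)
n_1 = (-0.7597, +0.6503)
n_2 = (-0.8283, -0.5603)
n_3 = (+0.4805, -0.8770)
n_4 = (+0.9575, -0.2886)
n_5 = (+0.9177, +0.3973)
n_6 = (+0.5487, +0.8360)
n_7 = (+0.1769, +0.9842)
  (0,1): δ = 146.40°  ·
  (0,2): δ = 71.77°  ·
  (0,3): δ = 12.88°  ·
  (0,4): δ = 57.39°  ·
  (0,5): δ = 97.57°  ·
  (0,6): δ = 130.88°  ·
  (0,7): δ = 153.97°  ·
  (1,2): δ = 105.37°  ·
  (1,3): δ = 20.72°  ·
  (1,4): δ = 23.79°  ·
  (1,5): δ = 63.97°  ·
  (1,6): δ = 97.29°  ·
  (1,7): δ = 120.37°  ·
  (2,3): δ = 95.35°  ·
  (2,4): δ = 50.84°  ·
  (2,5): δ = 10.66°  ✓
  (2,6): δ = 22.65°  ·
  (2,7): δ = 45.74°  ·
  (3,4): δ = 135.49°  ·
  (3,5): δ = 95.31°  ·
  (3,6): δ = 62.00°  ·
  (3,7): δ = 38.91°  ·
  (4,5): δ = 139.82°  ·
  (4,6): δ = 106.50°  ·
  (4,7): δ = 83.42°  ·
  (5,6): δ = 146.68°  ·
  (5,7): δ = 123.60°  ·
  (6,7): δ = 156.92°  ·
antipodal pairs: 1

count = 1; pairs: (2,5)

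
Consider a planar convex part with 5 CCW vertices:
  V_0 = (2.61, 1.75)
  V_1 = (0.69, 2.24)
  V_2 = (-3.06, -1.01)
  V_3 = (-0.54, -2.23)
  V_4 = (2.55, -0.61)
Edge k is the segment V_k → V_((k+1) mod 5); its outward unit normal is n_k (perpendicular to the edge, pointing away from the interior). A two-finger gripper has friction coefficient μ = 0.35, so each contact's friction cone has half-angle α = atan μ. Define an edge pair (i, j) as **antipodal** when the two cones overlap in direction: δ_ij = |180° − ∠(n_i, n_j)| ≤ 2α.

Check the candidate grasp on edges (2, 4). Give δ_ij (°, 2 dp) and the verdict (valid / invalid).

α = atan 0.35 = 19.29°;  2α = 38.58°
edge 2: e_2 = (+2.52, -1.22);  n_2 = (-0.4357, -0.9001)
edge 4: e_4 = (+0.06, +2.36);  n_4 = (+0.9997, -0.0254)
∠(n_2, n_4) = 114.38°
δ = |180° − 114.38°| = 65.62°
65.62° > 2α = 38.58°  →  invalid

δ = 65.62°, invalid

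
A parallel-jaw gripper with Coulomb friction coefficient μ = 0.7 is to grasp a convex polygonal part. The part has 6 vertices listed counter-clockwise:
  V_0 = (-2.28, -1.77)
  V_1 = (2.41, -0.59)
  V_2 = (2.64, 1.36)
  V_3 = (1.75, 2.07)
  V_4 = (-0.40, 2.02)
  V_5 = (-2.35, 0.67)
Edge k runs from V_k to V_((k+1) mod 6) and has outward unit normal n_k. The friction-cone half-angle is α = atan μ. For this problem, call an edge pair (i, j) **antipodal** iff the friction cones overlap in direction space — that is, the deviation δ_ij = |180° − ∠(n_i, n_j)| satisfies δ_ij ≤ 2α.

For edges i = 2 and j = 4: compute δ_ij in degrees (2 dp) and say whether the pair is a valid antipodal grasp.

δ = 106.72°, invalid

α = atan 0.7 = 34.99°;  2α = 69.98°
edge 2: e_2 = (-0.89, +0.71);  n_2 = (+0.6236, +0.7817)
edge 4: e_4 = (-1.95, -1.35);  n_4 = (-0.5692, +0.8222)
∠(n_2, n_4) = 73.28°
δ = |180° − 73.28°| = 106.72°
106.72° > 2α = 69.98°  →  invalid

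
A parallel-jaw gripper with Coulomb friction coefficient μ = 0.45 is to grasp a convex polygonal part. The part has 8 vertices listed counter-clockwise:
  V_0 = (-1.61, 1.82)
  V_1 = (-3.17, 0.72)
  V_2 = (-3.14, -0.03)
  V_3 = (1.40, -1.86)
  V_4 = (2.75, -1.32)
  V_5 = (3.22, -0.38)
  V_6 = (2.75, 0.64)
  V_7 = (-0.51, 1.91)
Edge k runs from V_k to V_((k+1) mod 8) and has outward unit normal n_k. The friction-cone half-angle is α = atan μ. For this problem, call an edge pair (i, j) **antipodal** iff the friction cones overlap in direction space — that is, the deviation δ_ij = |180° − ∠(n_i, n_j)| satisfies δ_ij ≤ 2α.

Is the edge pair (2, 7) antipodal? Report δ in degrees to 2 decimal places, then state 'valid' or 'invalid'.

δ = 26.63°, valid

α = atan 0.45 = 24.23°;  2α = 48.46°
edge 2: e_2 = (+4.54, -1.83);  n_2 = (-0.3739, -0.9275)
edge 7: e_7 = (-1.10, -0.09);  n_7 = (-0.0815, +0.9967)
∠(n_2, n_7) = 153.37°
δ = |180° − 153.37°| = 26.63°
26.63° ≤ 2α = 48.46°  →  valid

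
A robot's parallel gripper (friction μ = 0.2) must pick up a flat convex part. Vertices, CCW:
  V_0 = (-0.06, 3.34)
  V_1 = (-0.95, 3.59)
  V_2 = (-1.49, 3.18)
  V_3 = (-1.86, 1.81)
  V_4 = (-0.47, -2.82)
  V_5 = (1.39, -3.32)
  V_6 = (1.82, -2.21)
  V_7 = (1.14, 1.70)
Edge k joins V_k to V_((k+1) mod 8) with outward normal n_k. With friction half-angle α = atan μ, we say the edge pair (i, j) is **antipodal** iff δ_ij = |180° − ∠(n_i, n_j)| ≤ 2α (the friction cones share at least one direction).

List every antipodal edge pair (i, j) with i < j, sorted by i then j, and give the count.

count = 4; pairs: (0,4), (2,5), (3,6), (3,7)

α = atan 0.2 = 11.31°;  2α = 22.62°
n_0 = (+0.2704, +0.9627)
n_1 = (-0.6047, +0.7964)
n_2 = (-0.9654, +0.2607)
n_3 = (-0.9578, -0.2875)
n_4 = (-0.2596, -0.9657)
n_5 = (+0.9325, -0.3612)
n_6 = (+0.9852, +0.1713)
n_7 = (+0.8070, +0.5905)
  (0,1): δ = 127.10°  ·
  (0,2): δ = 89.42°  ·
  (0,3): δ = 57.60°  ·
  (0,4): δ = 0.64°  ✓
  (0,5): δ = 84.51°  ·
  (0,6): δ = 115.56°  ·
  (0,7): δ = 141.88°  ·
  (1,2): δ = 142.32°  ·
  (1,3): δ = 110.50°  ·
  (1,4): δ = 52.25°  ·
  (1,5): δ = 31.62°  ·
  (1,6): δ = 62.66°  ·
  (1,7): δ = 88.99°  ·
  (2,3): δ = 148.18°  ·
  (2,4): δ = 89.93°  ·
  (2,5): δ = 6.06°  ✓
  (2,6): δ = 24.98°  ·
  (2,7): δ = 51.31°  ·
  (3,4): δ = 121.76°  ·
  (3,5): δ = 37.89°  ·
  (3,6): δ = 6.84°  ✓
  (3,7): δ = 19.48°  ✓
  (4,5): δ = 96.13°  ·
  (4,6): δ = 65.09°  ·
  (4,7): δ = 38.76°  ·
  (5,6): δ = 148.96°  ·
  (5,7): δ = 122.63°  ·
  (6,7): δ = 153.67°  ·
antipodal pairs: 4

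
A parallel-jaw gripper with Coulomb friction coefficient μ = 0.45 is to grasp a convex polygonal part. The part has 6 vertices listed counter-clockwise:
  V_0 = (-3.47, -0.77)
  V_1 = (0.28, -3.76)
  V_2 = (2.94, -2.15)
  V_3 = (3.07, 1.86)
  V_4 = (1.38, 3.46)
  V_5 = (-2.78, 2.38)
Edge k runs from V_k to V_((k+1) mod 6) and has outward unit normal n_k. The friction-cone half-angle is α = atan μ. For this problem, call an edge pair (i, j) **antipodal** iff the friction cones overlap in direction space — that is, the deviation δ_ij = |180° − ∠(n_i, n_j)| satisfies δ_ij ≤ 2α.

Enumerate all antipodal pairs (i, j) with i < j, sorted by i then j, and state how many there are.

α = atan 0.45 = 24.23°;  2α = 48.46°
n_0 = (-0.6234, -0.7819)
n_1 = (+0.5178, -0.8555)
n_2 = (+0.9995, -0.0324)
n_3 = (+0.6875, +0.7262)
n_4 = (-0.2513, +0.9679)
n_5 = (-0.9768, +0.2140)
  (0,1): δ = 110.25°  ·
  (0,2): δ = 53.29°  ·
  (0,3): δ = 4.87°  ✓
  (0,4): δ = 53.12°  ·
  (0,5): δ = 116.21°  ·
  (1,2): δ = 123.04°  ·
  (1,3): δ = 74.62°  ·
  (1,4): δ = 16.63°  ✓
  (1,5): δ = 46.46°  ✓
  (2,3): δ = 131.58°  ·
  (2,4): δ = 73.59°  ·
  (2,5): δ = 10.50°  ✓
  (3,4): δ = 122.01°  ·
  (3,5): δ = 58.92°  ·
  (4,5): δ = 116.91°  ·
antipodal pairs: 4

count = 4; pairs: (0,3), (1,4), (1,5), (2,5)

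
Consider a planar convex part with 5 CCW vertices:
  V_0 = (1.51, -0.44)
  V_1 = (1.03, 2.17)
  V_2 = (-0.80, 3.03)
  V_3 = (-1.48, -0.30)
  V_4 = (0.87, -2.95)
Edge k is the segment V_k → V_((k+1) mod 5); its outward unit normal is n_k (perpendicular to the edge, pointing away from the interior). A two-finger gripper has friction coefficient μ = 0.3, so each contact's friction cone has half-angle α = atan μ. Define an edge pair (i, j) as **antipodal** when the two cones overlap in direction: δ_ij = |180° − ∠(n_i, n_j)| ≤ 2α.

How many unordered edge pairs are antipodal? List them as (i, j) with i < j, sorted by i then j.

α = atan 0.3 = 16.70°;  2α = 33.40°
n_0 = (+0.9835, +0.1809)
n_1 = (+0.4253, +0.9050)
n_2 = (-0.9798, +0.2001)
n_3 = (-0.7482, -0.6635)
n_4 = (+0.9690, -0.2471)
  (0,1): δ = 125.59°  ·
  (0,2): δ = 21.96°  ✓
  (0,3): δ = 31.15°  ✓
  (0,4): δ = 155.27°  ·
  (1,2): δ = 76.37°  ·
  (1,3): δ = 23.26°  ✓
  (1,4): δ = 100.87°  ·
  (2,3): δ = 126.89°  ·
  (2,4): δ = 2.76°  ✓
  (3,4): δ = 55.87°  ·
antipodal pairs: 4

count = 4; pairs: (0,2), (0,3), (1,3), (2,4)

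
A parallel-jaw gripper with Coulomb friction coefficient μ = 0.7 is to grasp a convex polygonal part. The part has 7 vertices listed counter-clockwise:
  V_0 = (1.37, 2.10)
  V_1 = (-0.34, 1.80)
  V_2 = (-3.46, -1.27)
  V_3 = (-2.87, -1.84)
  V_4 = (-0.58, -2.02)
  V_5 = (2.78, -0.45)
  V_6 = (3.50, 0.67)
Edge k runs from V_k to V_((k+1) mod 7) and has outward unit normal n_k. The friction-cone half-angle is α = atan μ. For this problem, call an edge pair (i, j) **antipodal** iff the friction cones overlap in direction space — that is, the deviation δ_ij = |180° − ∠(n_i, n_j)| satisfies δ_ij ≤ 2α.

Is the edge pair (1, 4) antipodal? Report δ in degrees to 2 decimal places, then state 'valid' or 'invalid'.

δ = 19.49°, valid

α = atan 0.7 = 34.99°;  2α = 69.98°
edge 1: e_1 = (-3.12, -3.07);  n_1 = (-0.7014, +0.7128)
edge 4: e_4 = (+3.36, +1.57);  n_4 = (+0.4233, -0.9060)
∠(n_1, n_4) = 160.51°
δ = |180° − 160.51°| = 19.49°
19.49° ≤ 2α = 69.98°  →  valid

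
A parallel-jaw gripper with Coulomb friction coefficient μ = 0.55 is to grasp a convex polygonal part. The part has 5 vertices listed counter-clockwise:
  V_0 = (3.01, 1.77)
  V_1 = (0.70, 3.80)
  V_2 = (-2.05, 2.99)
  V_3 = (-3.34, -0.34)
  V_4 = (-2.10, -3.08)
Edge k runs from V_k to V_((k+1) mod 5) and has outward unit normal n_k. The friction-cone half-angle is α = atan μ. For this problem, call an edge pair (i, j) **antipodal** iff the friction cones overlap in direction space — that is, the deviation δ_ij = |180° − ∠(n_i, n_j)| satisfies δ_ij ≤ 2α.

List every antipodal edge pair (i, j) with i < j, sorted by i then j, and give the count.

α = atan 0.55 = 28.81°;  2α = 57.62°
n_0 = (+0.6601, +0.7512)
n_1 = (-0.2825, +0.9593)
n_2 = (-0.9325, +0.3612)
n_3 = (-0.9110, -0.4123)
n_4 = (+0.6884, -0.7253)
  (0,1): δ = 122.28°  ·
  (0,2): δ = 69.87°  ·
  (0,3): δ = 24.34°  ✓
  (0,4): δ = 84.81°  ·
  (1,2): δ = 127.59°  ·
  (1,3): δ = 82.06°  ·
  (1,4): δ = 27.09°  ✓
  (2,3): δ = 134.47°  ·
  (2,4): δ = 25.32°  ✓
  (3,4): δ = 70.84°  ·
antipodal pairs: 3

count = 3; pairs: (0,3), (1,4), (2,4)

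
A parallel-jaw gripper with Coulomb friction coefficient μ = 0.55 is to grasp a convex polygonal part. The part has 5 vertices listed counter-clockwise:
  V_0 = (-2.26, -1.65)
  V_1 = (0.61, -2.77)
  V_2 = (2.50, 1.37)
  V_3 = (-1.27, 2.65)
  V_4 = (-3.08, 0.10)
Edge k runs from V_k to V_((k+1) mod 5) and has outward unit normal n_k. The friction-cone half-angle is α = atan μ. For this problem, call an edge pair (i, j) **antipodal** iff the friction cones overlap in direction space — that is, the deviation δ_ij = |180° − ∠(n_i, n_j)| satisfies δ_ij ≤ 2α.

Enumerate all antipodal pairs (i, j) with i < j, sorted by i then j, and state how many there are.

α = atan 0.55 = 28.81°;  2α = 57.62°
n_0 = (-0.3635, -0.9316)
n_1 = (+0.9097, -0.4153)
n_2 = (+0.3215, +0.9469)
n_3 = (-0.8155, +0.5788)
n_4 = (-0.9055, -0.4243)
  (0,1): δ = 93.22°  ·
  (0,2): δ = 2.56°  ✓
  (0,3): δ = 75.95°  ·
  (0,4): δ = 136.42°  ·
  (1,2): δ = 84.22°  ·
  (1,3): δ = 10.83°  ✓
  (1,4): δ = 49.64°  ✓
  (2,3): δ = 106.61°  ·
  (2,4): δ = 46.14°  ✓
  (3,4): δ = 119.53°  ·
antipodal pairs: 4

count = 4; pairs: (0,2), (1,3), (1,4), (2,4)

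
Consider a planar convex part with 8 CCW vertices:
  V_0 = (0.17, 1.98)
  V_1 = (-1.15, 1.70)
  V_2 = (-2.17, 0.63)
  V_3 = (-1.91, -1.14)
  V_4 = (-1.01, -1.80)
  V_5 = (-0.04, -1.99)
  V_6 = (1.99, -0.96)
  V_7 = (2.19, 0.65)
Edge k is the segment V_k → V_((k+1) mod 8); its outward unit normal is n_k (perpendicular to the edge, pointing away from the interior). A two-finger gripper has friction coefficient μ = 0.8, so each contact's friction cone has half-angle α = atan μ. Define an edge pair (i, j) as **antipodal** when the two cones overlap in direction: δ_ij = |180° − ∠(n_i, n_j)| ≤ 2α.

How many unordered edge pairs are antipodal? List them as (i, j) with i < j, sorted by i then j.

count = 14; pairs: (0,3), (0,4), (0,5), (0,6), (1,4), (1,5), (1,6), (2,5), (2,6), (2,7), (3,6), (3,7), (4,7), (5,7)

α = atan 0.8 = 38.66°;  2α = 77.32°
n_0 = (-0.2075, +0.9782)
n_1 = (-0.7238, +0.6900)
n_2 = (-0.9894, -0.1453)
n_3 = (-0.5914, -0.8064)
n_4 = (-0.1922, -0.9814)
n_5 = (+0.4525, -0.8918)
n_6 = (+0.9924, -0.1233)
n_7 = (+0.5499, +0.8352)
  (0,1): δ = 145.61°  ·
  (0,2): δ = 93.62°  ·
  (0,3): δ = 48.23°  ✓
  (0,4): δ = 23.06°  ✓
  (0,5): δ = 14.93°  ✓
  (0,6): δ = 70.94°  ✓
  (0,7): δ = 134.66°  ·
  (1,2): δ = 128.01°  ·
  (1,3): δ = 82.62°  ·
  (1,4): δ = 57.45°  ✓
  (1,5): δ = 19.47°  ✓
  (1,6): δ = 36.55°  ✓
  (1,7): δ = 100.27°  ·
  (2,3): δ = 134.61°  ·
  (2,4): δ = 109.44°  ·
  (2,5): δ = 71.45°  ✓
  (2,6): δ = 15.44°  ✓
  (2,7): δ = 48.28°  ✓
  (3,4): δ = 154.83°  ·
  (3,5): δ = 116.84°  ·
  (3,6): δ = 60.83°  ✓
  (3,7): δ = 2.89°  ✓
  (4,5): δ = 142.01°  ·
  (4,6): δ = 86.00°  ·
  (4,7): δ = 22.28°  ✓
  (5,6): δ = 123.98°  ·
  (5,7): δ = 60.26°  ✓
  (6,7): δ = 116.28°  ·
antipodal pairs: 14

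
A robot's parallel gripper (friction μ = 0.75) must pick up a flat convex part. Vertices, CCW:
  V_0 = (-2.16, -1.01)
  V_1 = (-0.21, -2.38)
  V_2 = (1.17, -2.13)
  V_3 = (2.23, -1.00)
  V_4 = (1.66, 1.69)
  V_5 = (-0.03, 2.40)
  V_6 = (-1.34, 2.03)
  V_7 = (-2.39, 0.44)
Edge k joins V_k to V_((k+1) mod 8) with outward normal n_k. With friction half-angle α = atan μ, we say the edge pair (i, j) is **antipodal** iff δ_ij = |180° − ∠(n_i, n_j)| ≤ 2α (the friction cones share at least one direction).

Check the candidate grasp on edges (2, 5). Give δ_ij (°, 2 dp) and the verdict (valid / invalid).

δ = 31.06°, valid

α = atan 0.75 = 36.87°;  2α = 73.74°
edge 2: e_2 = (+1.06, +1.13);  n_2 = (+0.7293, -0.6842)
edge 5: e_5 = (-1.31, -0.37);  n_5 = (-0.2718, +0.9624)
∠(n_2, n_5) = 148.94°
δ = |180° − 148.94°| = 31.06°
31.06° ≤ 2α = 73.74°  →  valid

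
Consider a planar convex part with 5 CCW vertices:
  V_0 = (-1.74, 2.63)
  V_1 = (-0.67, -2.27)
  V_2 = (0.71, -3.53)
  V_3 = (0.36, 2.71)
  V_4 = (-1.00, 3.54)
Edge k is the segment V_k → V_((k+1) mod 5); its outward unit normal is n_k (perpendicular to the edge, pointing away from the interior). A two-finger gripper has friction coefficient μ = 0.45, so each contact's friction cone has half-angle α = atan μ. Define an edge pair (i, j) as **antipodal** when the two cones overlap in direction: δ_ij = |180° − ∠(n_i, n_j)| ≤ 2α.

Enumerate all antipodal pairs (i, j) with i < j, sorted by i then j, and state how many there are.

count = 5; pairs: (0,2), (0,3), (1,2), (1,3), (2,4)

α = atan 0.45 = 24.23°;  2α = 48.46°
n_0 = (-0.9770, -0.2133)
n_1 = (-0.6743, -0.7385)
n_2 = (+0.9984, +0.0560)
n_3 = (+0.5209, +0.8536)
n_4 = (-0.7759, +0.6309)
  (0,1): δ = 144.72°  ·
  (0,2): δ = 9.11°  ✓
  (0,3): δ = 46.29°  ✓
  (0,4): δ = 128.56°  ·
  (1,2): δ = 44.39°  ✓
  (1,3): δ = 11.00°  ✓
  (1,4): δ = 93.28°  ·
  (2,3): δ = 124.61°  ·
  (2,4): δ = 42.33°  ✓
  (3,4): δ = 97.72°  ·
antipodal pairs: 5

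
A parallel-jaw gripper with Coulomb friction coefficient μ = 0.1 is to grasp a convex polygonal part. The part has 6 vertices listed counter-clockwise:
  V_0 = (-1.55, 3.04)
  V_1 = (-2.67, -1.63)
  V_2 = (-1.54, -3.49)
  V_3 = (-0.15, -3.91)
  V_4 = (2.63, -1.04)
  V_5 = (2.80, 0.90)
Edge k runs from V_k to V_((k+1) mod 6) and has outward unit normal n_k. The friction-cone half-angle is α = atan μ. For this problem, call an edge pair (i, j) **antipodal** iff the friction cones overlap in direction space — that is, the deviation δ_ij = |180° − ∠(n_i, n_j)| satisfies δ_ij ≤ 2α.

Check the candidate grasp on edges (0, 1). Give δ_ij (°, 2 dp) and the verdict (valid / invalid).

α = atan 0.1 = 5.71°;  2α = 11.42°
edge 0: e_0 = (-1.12, -4.67);  n_0 = (-0.9724, +0.2332)
edge 1: e_1 = (+1.13, -1.86);  n_1 = (-0.8546, -0.5192)
∠(n_0, n_1) = 44.77°
δ = |180° − 44.77°| = 135.23°
135.23° > 2α = 11.42°  →  invalid

δ = 135.23°, invalid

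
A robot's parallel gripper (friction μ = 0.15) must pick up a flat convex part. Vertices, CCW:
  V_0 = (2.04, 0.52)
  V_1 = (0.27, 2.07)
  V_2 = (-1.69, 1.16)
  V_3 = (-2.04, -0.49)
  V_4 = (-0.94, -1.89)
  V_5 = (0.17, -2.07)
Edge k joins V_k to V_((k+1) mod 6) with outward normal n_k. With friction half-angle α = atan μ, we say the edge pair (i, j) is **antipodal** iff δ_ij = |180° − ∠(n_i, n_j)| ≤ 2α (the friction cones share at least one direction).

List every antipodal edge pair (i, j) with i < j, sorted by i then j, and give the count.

α = atan 0.15 = 8.53°;  2α = 17.06°
n_0 = (+0.6588, +0.7523)
n_1 = (-0.4211, +0.9070)
n_2 = (-0.9782, +0.2075)
n_3 = (-0.7863, -0.6178)
n_4 = (-0.1601, -0.9871)
n_5 = (+0.8108, -0.5854)
  (0,1): δ = 113.89°  ·
  (0,2): δ = 60.77°  ·
  (0,3): δ = 10.63°  ✓
  (0,4): δ = 32.00°  ·
  (0,5): δ = 95.38°  ·
  (1,2): δ = 126.88°  ·
  (1,3): δ = 76.75°  ·
  (1,4): δ = 34.12°  ·
  (1,5): δ = 29.27°  ·
  (2,3): δ = 129.87°  ·
  (2,4): δ = 87.23°  ·
  (2,5): δ = 23.85°  ·
  (3,4): δ = 137.37°  ·
  (3,5): δ = 73.99°  ·
  (4,5): δ = 116.62°  ·
antipodal pairs: 1

count = 1; pairs: (0,3)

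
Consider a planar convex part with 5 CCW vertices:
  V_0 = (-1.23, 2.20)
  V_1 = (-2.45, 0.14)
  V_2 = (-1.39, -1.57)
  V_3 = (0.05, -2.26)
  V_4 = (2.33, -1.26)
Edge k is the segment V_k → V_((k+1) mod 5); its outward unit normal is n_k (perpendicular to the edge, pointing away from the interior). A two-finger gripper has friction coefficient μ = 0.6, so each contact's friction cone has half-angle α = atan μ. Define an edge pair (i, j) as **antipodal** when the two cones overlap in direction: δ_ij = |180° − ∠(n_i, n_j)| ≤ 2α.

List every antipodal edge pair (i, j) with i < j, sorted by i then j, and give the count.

α = atan 0.6 = 30.96°;  2α = 61.93°
n_0 = (-0.8604, +0.5096)
n_1 = (-0.8499, -0.5269)
n_2 = (-0.4321, -0.9018)
n_3 = (+0.4017, -0.9158)
n_4 = (+0.6970, +0.7171)
  (0,1): δ = 117.57°  ·
  (0,2): δ = 84.97°  ·
  (0,3): δ = 35.68°  ✓
  (0,4): δ = 76.45°  ·
  (1,2): δ = 147.40°  ·
  (1,3): δ = 98.11°  ·
  (1,4): δ = 14.02°  ✓
  (2,3): δ = 130.72°  ·
  (2,4): δ = 18.58°  ✓
  (3,4): δ = 67.87°  ·
antipodal pairs: 3

count = 3; pairs: (0,3), (1,4), (2,4)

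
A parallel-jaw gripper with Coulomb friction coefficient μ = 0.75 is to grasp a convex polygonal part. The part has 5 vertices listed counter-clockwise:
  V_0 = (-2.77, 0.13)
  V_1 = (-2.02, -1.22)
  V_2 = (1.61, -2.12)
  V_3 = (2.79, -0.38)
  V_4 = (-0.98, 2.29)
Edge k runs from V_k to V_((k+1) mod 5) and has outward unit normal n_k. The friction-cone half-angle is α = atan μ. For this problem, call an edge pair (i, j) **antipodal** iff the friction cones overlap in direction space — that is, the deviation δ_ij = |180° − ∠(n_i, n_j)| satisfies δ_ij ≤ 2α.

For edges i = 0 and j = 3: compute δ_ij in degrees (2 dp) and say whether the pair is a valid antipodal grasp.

α = atan 0.75 = 36.87°;  2α = 73.74°
edge 0: e_0 = (+0.75, -1.35);  n_0 = (-0.8742, -0.4856)
edge 3: e_3 = (-3.77, +2.67);  n_3 = (+0.5780, +0.8161)
∠(n_0, n_3) = 154.36°
δ = |180° − 154.36°| = 25.64°
25.64° ≤ 2α = 73.74°  →  valid

δ = 25.64°, valid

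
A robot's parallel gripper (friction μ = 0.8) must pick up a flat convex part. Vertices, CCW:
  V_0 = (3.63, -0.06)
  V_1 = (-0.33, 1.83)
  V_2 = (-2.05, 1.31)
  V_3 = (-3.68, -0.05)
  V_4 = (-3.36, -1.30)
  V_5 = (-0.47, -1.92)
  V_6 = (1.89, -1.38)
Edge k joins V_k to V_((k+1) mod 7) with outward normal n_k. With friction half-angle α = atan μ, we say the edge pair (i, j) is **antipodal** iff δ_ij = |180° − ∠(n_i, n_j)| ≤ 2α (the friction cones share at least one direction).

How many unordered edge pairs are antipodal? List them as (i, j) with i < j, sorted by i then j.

count = 11; pairs: (0,3), (0,4), (0,5), (0,6), (1,4), (1,5), (1,6), (2,4), (2,5), (2,6), (3,6)

α = atan 0.8 = 38.66°;  2α = 77.32°
n_0 = (+0.4307, +0.9025)
n_1 = (-0.2894, +0.9572)
n_2 = (-0.6406, +0.7678)
n_3 = (-0.9688, -0.2480)
n_4 = (-0.2098, -0.9778)
n_5 = (+0.2230, -0.9748)
n_6 = (+0.6044, -0.7967)
  (0,1): δ = 137.66°  ·
  (0,2): δ = 114.65°  ·
  (0,3): δ = 50.13°  ✓
  (0,4): δ = 13.41°  ✓
  (0,5): δ = 38.40°  ✓
  (0,6): δ = 62.70°  ✓
  (1,2): δ = 156.98°  ·
  (1,3): δ = 92.46°  ·
  (1,4): δ = 28.93°  ✓
  (1,5): δ = 3.93°  ✓
  (1,6): δ = 20.36°  ✓
  (2,3): δ = 115.48°  ·
  (2,4): δ = 51.95°  ✓
  (2,5): δ = 26.95°  ✓
  (2,6): δ = 2.66°  ✓
  (3,4): δ = 116.47°  ·
  (3,5): δ = 91.47°  ·
  (3,6): δ = 67.17°  ✓
  (4,5): δ = 155.00°  ·
  (4,6): δ = 130.71°  ·
  (5,6): δ = 155.70°  ·
antipodal pairs: 11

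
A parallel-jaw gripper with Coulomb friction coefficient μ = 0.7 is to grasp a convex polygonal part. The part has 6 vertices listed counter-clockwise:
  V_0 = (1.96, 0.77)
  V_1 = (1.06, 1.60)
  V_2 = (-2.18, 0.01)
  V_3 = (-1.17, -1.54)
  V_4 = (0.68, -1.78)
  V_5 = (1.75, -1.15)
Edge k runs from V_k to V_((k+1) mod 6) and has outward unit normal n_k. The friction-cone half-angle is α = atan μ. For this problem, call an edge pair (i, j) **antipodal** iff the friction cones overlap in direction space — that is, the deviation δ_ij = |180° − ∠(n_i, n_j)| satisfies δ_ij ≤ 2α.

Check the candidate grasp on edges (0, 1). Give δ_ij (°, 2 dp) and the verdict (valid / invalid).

α = atan 0.7 = 34.99°;  2α = 69.98°
edge 0: e_0 = (-0.90, +0.83);  n_0 = (+0.6779, +0.7351)
edge 1: e_1 = (-3.24, -1.59);  n_1 = (-0.4406, +0.8977)
∠(n_0, n_1) = 68.82°
δ = |180° − 68.82°| = 111.18°
111.18° > 2α = 69.98°  →  invalid

δ = 111.18°, invalid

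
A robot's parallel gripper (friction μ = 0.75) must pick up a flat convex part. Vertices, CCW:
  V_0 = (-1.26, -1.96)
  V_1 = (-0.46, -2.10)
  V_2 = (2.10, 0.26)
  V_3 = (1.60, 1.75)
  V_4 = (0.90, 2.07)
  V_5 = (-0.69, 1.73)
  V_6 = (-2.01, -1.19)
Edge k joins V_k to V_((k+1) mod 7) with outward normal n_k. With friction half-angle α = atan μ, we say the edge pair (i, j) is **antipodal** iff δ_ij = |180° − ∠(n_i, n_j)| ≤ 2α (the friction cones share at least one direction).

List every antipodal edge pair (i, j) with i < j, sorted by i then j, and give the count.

α = atan 0.75 = 36.87°;  2α = 73.74°
n_0 = (-0.1724, -0.9850)
n_1 = (+0.6778, -0.7352)
n_2 = (+0.9480, +0.3181)
n_3 = (+0.4158, +0.9095)
n_4 = (-0.2091, +0.9779)
n_5 = (-0.9112, +0.4119)
n_6 = (-0.7163, -0.6977)
  (0,1): δ = 127.40°  ·
  (0,2): δ = 61.52°  ✓
  (0,3): δ = 14.64°  ✓
  (0,4): δ = 22.00°  ✓
  (0,5): δ = 75.60°  ·
  (0,6): δ = 144.17°  ·
  (1,2): δ = 114.12°  ·
  (1,3): δ = 67.24°  ✓
  (1,4): δ = 30.60°  ✓
  (1,5): δ = 23.00°  ✓
  (1,6): δ = 91.57°  ·
  (2,3): δ = 133.12°  ·
  (2,4): δ = 96.48°  ·
  (2,5): δ = 42.88°  ✓
  (2,6): δ = 25.70°  ✓
  (3,4): δ = 143.36°  ·
  (3,5): δ = 89.76°  ·
  (3,6): δ = 21.19°  ✓
  (4,5): δ = 126.40°  ·
  (4,6): δ = 57.82°  ✓
  (5,6): δ = 111.43°  ·
antipodal pairs: 10

count = 10; pairs: (0,2), (0,3), (0,4), (1,3), (1,4), (1,5), (2,5), (2,6), (3,6), (4,6)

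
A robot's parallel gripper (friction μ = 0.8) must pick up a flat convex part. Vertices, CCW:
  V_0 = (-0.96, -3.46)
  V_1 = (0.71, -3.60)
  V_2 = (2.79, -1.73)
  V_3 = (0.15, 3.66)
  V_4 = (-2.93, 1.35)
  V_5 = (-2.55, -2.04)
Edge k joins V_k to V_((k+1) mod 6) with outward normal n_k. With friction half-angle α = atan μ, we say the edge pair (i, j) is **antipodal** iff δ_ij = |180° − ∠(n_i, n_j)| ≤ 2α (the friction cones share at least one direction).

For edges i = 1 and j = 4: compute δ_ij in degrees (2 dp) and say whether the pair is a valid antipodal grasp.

α = atan 0.8 = 38.66°;  2α = 77.32°
edge 1: e_1 = (+2.08, +1.87);  n_1 = (+0.6686, -0.7436)
edge 4: e_4 = (+0.38, -3.39);  n_4 = (-0.9938, -0.1114)
∠(n_1, n_4) = 125.56°
δ = |180° − 125.56°| = 54.44°
54.44° ≤ 2α = 77.32°  →  valid

δ = 54.44°, valid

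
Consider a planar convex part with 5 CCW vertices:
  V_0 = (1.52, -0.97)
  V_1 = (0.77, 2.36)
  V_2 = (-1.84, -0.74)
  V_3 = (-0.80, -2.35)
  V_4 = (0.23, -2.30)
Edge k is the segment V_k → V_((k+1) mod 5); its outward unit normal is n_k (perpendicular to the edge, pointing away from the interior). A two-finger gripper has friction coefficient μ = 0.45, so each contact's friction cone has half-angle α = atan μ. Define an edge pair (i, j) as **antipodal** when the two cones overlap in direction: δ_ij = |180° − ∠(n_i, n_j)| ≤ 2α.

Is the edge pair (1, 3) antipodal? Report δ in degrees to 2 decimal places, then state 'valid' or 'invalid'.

α = atan 0.45 = 24.23°;  2α = 48.46°
edge 1: e_1 = (-2.61, -3.10);  n_1 = (-0.7650, +0.6441)
edge 3: e_3 = (+1.03, +0.05);  n_3 = (+0.0485, -0.9988)
∠(n_1, n_3) = 132.87°
δ = |180° − 132.87°| = 47.13°
47.13° ≤ 2α = 48.46°  →  valid

δ = 47.13°, valid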